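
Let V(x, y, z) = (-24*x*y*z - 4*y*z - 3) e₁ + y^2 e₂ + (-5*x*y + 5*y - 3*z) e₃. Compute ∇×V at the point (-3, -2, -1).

(∇×V)₁ = ∂V₃/∂y − ∂V₂/∂z = -5*x + 5
(∇×V)₂ = ∂V₁/∂z − ∂V₃/∂x = -24*x*y + y
(∇×V)₃ = ∂V₂/∂x − ∂V₁/∂y = 24*x*z + 4*z
∇×V = (-5*x + 5, -24*x*y + y, 24*x*z + 4*z)
At (-3, -2, -1): (20, -146, 68).

(20, -146, 68)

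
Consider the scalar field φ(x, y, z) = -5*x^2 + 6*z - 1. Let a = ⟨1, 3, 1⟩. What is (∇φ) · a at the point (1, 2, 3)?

-4

∂φ/∂x = -10*x
∂φ/∂y = 0
∂φ/∂z = 6
∇φ at (1, 2, 3) = (-10, 0, 6)
∇φ · a = (-10)(1) + (0)(3) + (6)(1) = -4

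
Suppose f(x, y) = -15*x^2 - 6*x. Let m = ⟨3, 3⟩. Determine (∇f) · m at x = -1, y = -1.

72

∂f/∂x = -30*x - 6
∂f/∂y = 0
∇f at (-1, -1) = (24, 0)
∇f · m = (24)(3) + (0)(3) = 72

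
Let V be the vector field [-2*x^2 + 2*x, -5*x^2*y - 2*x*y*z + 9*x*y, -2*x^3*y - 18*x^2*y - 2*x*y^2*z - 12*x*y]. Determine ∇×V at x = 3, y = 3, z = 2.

(∇×V)₁ = ∂V₃/∂y − ∂V₂/∂z = -2*x^3 - 18*x^2 - 4*x*y*z + 2*x*y - 12*x
(∇×V)₂ = ∂V₁/∂z − ∂V₃/∂x = 6*x^2*y + 36*x*y + 2*y^2*z + 12*y
(∇×V)₃ = ∂V₂/∂x − ∂V₁/∂y = -10*x*y - 2*y*z + 9*y
∇×V = (-2*x^3 - 18*x^2 - 4*x*y*z + 2*x*y - 12*x, 6*x^2*y + 36*x*y + 2*y^2*z + 12*y, -10*x*y - 2*y*z + 9*y)
At (3, 3, 2): (-306, 558, -75).

(-306, 558, -75)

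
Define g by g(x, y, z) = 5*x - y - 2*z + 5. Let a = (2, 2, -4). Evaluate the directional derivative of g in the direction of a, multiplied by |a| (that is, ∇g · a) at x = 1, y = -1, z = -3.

16

∂g/∂x = 5
∂g/∂y = -1
∂g/∂z = -2
∇g at (1, -1, -3) = (5, -1, -2)
∇g · a = (5)(2) + (-1)(2) + (-2)(-4) = 16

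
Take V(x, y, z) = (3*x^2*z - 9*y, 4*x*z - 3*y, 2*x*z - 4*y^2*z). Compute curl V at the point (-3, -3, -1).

(-12, 29, 5)

(∇×V)₁ = ∂V₃/∂y − ∂V₂/∂z = -4*x - 8*y*z
(∇×V)₂ = ∂V₁/∂z − ∂V₃/∂x = 3*x^2 - 2*z
(∇×V)₃ = ∂V₂/∂x − ∂V₁/∂y = 4*z + 9
∇×V = (-4*x - 8*y*z, 3*x^2 - 2*z, 4*z + 9)
At (-3, -3, -1): (-12, 29, 5).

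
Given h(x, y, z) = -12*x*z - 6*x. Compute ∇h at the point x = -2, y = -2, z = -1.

∂h/∂x = -12*z - 6
∂h/∂y = 0
∂h/∂z = -12*x
∇h = (-12*z - 6, 0, -12*x)
At (-2, -2, -1): (6, 0, 24).

(6, 0, 24)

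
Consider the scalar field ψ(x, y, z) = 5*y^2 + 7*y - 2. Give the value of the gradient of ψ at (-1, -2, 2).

(0, -13, 0)

∂ψ/∂x = 0
∂ψ/∂y = 10*y + 7
∂ψ/∂z = 0
∇ψ = (0, 10*y + 7, 0)
At (-1, -2, 2): (0, -13, 0).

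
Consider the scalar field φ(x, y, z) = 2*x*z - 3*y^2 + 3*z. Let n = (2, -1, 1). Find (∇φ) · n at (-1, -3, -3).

-29

∂φ/∂x = 2*z
∂φ/∂y = -6*y
∂φ/∂z = 2*x + 3
∇φ at (-1, -3, -3) = (-6, 18, 1)
∇φ · n = (-6)(2) + (18)(-1) + (1)(1) = -29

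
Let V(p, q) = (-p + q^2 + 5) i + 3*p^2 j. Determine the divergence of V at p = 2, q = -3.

∂V₁/∂p = -1
∂V₂/∂q = 0
∇·V = -1
At (2, -3): -1.

-1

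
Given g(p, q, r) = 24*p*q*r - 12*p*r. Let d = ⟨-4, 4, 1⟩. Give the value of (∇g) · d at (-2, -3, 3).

∂g/∂p = 24*q*r - 12*r
∂g/∂q = 24*p*r
∂g/∂r = 24*p*q - 12*p
∇g at (-2, -3, 3) = (-252, -144, 168)
∇g · d = (-252)(-4) + (-144)(4) + (168)(1) = 600

600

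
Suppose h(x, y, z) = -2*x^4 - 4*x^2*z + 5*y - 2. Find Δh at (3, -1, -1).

-208

∂²h/∂x² = -8*(3*x^2 + z)
∂²h/∂y² = 0
∂²h/∂z² = 0
∇²h = -24*x^2 - 8*z
At (3, -1, -1): -208.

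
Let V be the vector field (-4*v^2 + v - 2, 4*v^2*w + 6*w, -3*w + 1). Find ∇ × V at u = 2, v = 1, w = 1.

(-10, 0, 7)

(∇×V)₁ = ∂V₃/∂v − ∂V₂/∂w = -4*v^2 - 6
(∇×V)₂ = ∂V₁/∂w − ∂V₃/∂u = 0
(∇×V)₃ = ∂V₂/∂u − ∂V₁/∂v = 8*v - 1
∇×V = (-4*v^2 - 6, 0, 8*v - 1)
At (2, 1, 1): (-10, 0, 7).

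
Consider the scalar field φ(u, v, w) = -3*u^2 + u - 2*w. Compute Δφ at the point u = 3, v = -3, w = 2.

-6

∂²φ/∂u² = -6
∂²φ/∂v² = 0
∂²φ/∂w² = 0
∇²φ = -6
At (3, -3, 2): -6.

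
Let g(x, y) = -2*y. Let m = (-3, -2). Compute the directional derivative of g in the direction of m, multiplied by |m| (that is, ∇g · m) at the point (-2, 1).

∂g/∂x = 0
∂g/∂y = -2
∇g at (-2, 1) = (0, -2)
∇g · m = (0)(-3) + (-2)(-2) = 4

4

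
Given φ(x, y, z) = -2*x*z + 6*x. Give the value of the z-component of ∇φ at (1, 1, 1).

(∇φ)_3 = ∂φ/∂z = -2*x
At (1, 1, 1): -2.

-2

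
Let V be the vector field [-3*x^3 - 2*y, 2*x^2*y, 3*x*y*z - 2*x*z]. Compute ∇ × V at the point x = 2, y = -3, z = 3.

(∇×V)₁ = ∂V₃/∂y − ∂V₂/∂z = 3*x*z
(∇×V)₂ = ∂V₁/∂z − ∂V₃/∂x = -3*y*z + 2*z
(∇×V)₃ = ∂V₂/∂x − ∂V₁/∂y = 4*x*y + 2
∇×V = (3*x*z, -3*y*z + 2*z, 4*x*y + 2)
At (2, -3, 3): (18, 33, -22).

(18, 33, -22)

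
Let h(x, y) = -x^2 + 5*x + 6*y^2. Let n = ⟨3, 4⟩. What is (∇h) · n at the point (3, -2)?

∂h/∂x = -2*x + 5
∂h/∂y = 12*y
∇h at (3, -2) = (-1, -24)
∇h · n = (-1)(3) + (-24)(4) = -99

-99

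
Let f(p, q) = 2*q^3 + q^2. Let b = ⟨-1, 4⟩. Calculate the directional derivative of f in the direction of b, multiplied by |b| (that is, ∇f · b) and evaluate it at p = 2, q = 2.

∂f/∂p = 0
∂f/∂q = 6*q^2 + 2*q
∇f at (2, 2) = (0, 28)
∇f · b = (0)(-1) + (28)(4) = 112

112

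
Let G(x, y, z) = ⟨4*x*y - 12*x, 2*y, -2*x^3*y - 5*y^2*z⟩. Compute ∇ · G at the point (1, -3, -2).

-67

∂G₁/∂x = 4*y - 12
∂G₂/∂y = 2
∂G₃/∂z = -5*y^2
∇·G = -5*y^2 + 4*y - 10
At (1, -3, -2): -67.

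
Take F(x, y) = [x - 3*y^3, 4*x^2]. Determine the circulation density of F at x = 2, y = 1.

25

∂F₂/∂x = 8*x
∂F₁/∂y = -9*y^2
Scalar curl = 8*x + 9*y^2
At (2, 1): 25.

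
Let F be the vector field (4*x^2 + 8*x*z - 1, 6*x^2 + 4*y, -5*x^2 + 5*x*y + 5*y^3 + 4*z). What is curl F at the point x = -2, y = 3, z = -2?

(∇×F)₁ = ∂F₃/∂y − ∂F₂/∂z = 5*x + 15*y^2
(∇×F)₂ = ∂F₁/∂z − ∂F₃/∂x = 18*x - 5*y
(∇×F)₃ = ∂F₂/∂x − ∂F₁/∂y = 12*x
∇×F = (5*x + 15*y^2, 18*x - 5*y, 12*x)
At (-2, 3, -2): (125, -51, -24).

(125, -51, -24)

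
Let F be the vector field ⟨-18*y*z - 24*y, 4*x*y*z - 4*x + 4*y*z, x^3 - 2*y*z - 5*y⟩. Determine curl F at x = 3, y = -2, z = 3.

(21, 9, 50)

(∇×F)₁ = ∂F₃/∂y − ∂F₂/∂z = -4*x*y - 4*y - 2*z - 5
(∇×F)₂ = ∂F₁/∂z − ∂F₃/∂x = -3*x^2 - 18*y
(∇×F)₃ = ∂F₂/∂x − ∂F₁/∂y = 4*y*z + 18*z + 20
∇×F = (-4*x*y - 4*y - 2*z - 5, -3*x^2 - 18*y, 4*y*z + 18*z + 20)
At (3, -2, 3): (21, 9, 50).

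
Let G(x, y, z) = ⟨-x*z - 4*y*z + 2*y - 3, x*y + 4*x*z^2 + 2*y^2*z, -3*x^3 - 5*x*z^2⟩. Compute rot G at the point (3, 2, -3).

(∇×G)₁ = ∂G₃/∂y − ∂G₂/∂z = -8*x*z - 2*y^2
(∇×G)₂ = ∂G₁/∂z − ∂G₃/∂x = 9*x^2 - x - 4*y + 5*z^2
(∇×G)₃ = ∂G₂/∂x − ∂G₁/∂y = y + 4*z^2 + 4*z - 2
∇×G = (-8*x*z - 2*y^2, 9*x^2 - x - 4*y + 5*z^2, y + 4*z^2 + 4*z - 2)
At (3, 2, -3): (64, 115, 24).

(64, 115, 24)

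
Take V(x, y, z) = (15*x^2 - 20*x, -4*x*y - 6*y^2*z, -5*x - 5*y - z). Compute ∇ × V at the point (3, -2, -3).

(∇×V)₁ = ∂V₃/∂y − ∂V₂/∂z = 6*y^2 - 5
(∇×V)₂ = ∂V₁/∂z − ∂V₃/∂x = 5
(∇×V)₃ = ∂V₂/∂x − ∂V₁/∂y = -4*y
∇×V = (6*y^2 - 5, 5, -4*y)
At (3, -2, -3): (19, 5, 8).

(19, 5, 8)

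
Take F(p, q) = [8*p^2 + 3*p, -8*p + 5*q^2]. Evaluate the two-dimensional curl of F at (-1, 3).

∂F₂/∂p = -8
∂F₁/∂q = 0
Scalar curl = -8
At (-1, 3): -8.

-8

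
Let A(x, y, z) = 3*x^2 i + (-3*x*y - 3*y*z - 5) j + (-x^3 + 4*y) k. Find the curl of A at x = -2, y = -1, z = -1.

(∇×A)₁ = ∂A₃/∂y − ∂A₂/∂z = 3*y + 4
(∇×A)₂ = ∂A₁/∂z − ∂A₃/∂x = 3*x^2
(∇×A)₃ = ∂A₂/∂x − ∂A₁/∂y = -3*y
∇×A = (3*y + 4, 3*x^2, -3*y)
At (-2, -1, -1): (1, 12, 3).

(1, 12, 3)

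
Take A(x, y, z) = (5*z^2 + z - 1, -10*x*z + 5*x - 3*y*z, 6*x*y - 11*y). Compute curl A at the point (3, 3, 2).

(46, 3, -15)

(∇×A)₁ = ∂A₃/∂y − ∂A₂/∂z = 16*x + 3*y - 11
(∇×A)₂ = ∂A₁/∂z − ∂A₃/∂x = -6*y + 10*z + 1
(∇×A)₃ = ∂A₂/∂x − ∂A₁/∂y = -10*z + 5
∇×A = (16*x + 3*y - 11, -6*y + 10*z + 1, -10*z + 5)
At (3, 3, 2): (46, 3, -15).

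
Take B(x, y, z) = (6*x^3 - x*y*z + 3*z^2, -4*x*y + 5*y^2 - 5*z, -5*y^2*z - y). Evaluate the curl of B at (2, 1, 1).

(∇×B)₁ = ∂B₃/∂y − ∂B₂/∂z = -10*y*z + 4
(∇×B)₂ = ∂B₁/∂z − ∂B₃/∂x = -x*y + 6*z
(∇×B)₃ = ∂B₂/∂x − ∂B₁/∂y = x*z - 4*y
∇×B = (-10*y*z + 4, -x*y + 6*z, x*z - 4*y)
At (2, 1, 1): (-6, 4, -2).

(-6, 4, -2)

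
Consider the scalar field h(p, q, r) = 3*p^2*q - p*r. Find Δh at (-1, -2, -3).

-12

∂²h/∂p² = 6*q
∂²h/∂q² = 0
∂²h/∂r² = 0
∇²h = 6*q
At (-1, -2, -3): -12.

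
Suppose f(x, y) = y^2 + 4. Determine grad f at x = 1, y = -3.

(0, -6)

∂f/∂x = 0
∂f/∂y = 2*y
∇f = (0, 2*y)
At (1, -3): (0, -6).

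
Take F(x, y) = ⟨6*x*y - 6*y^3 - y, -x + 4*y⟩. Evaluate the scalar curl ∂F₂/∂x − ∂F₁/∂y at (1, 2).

∂F₂/∂x = -1
∂F₁/∂y = 6*x - 18*y^2 - 1
Scalar curl = -6*x + 18*y^2
At (1, 2): 66.

66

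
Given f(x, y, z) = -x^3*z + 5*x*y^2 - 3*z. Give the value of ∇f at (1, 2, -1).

∂f/∂x = -3*x^2*z + 5*y^2
∂f/∂y = 10*x*y
∂f/∂z = -x^3 - 3
∇f = (-3*x^2*z + 5*y^2, 10*x*y, -x^3 - 3)
At (1, 2, -1): (23, 20, -4).

(23, 20, -4)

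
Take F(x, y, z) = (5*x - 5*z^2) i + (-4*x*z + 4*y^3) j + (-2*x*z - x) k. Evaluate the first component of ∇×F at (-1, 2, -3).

-4

(∇×F)_1 = ∂F₃/∂y − ∂F₂/∂z
= 0 − (-4*x)
= 4*x
At (-1, 2, -3): -4.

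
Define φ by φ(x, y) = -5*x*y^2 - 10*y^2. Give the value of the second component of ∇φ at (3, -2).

100

(∇φ)_2 = ∂φ/∂y = -10*x*y - 20*y
At (3, -2): 100.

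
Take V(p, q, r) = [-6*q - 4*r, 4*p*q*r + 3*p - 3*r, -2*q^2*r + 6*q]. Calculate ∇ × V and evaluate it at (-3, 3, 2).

(21, -4, 33)

(∇×V)₁ = ∂V₃/∂q − ∂V₂/∂r = -4*p*q - 4*q*r + 9
(∇×V)₂ = ∂V₁/∂r − ∂V₃/∂p = -4
(∇×V)₃ = ∂V₂/∂p − ∂V₁/∂q = 4*q*r + 9
∇×V = (-4*p*q - 4*q*r + 9, -4, 4*q*r + 9)
At (-3, 3, 2): (21, -4, 33).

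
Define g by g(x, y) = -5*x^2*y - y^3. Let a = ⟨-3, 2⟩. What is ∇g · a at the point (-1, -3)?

26

∂g/∂x = -10*x*y
∂g/∂y = -5*x^2 - 3*y^2
∇g at (-1, -3) = (-30, -32)
∇g · a = (-30)(-3) + (-32)(2) = 26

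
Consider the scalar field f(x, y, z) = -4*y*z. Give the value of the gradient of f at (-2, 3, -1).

(0, 4, -12)

∂f/∂x = 0
∂f/∂y = -4*z
∂f/∂z = -4*y
∇f = (0, -4*z, -4*y)
At (-2, 3, -1): (0, 4, -12).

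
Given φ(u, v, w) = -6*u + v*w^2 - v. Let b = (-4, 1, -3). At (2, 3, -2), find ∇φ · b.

63

∂φ/∂u = -6
∂φ/∂v = w^2 - 1
∂φ/∂w = 2*v*w
∇φ at (2, 3, -2) = (-6, 3, -12)
∇φ · b = (-6)(-4) + (3)(1) + (-12)(-3) = 63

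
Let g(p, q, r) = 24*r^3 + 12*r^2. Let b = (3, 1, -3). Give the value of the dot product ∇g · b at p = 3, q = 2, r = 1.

∂g/∂p = 0
∂g/∂q = 0
∂g/∂r = 72*r^2 + 24*r
∇g at (3, 2, 1) = (0, 0, 96)
∇g · b = (0)(3) + (0)(1) + (96)(-3) = -288

-288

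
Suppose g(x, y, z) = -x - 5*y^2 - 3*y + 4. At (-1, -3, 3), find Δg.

∂²g/∂x² = 0
∂²g/∂y² = -10
∂²g/∂z² = 0
∇²g = -10
At (-1, -3, 3): -10.

-10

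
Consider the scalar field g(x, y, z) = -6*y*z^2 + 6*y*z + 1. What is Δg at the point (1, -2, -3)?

24

∂²g/∂x² = 0
∂²g/∂y² = 0
∂²g/∂z² = -12*y
∇²g = -12*y
At (1, -2, -3): 24.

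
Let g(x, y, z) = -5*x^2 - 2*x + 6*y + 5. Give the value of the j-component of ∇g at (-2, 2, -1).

(∇g)_2 = ∂g/∂y = 6
At (-2, 2, -1): 6.

6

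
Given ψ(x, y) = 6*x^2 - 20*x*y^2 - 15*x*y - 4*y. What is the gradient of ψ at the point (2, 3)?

∂ψ/∂x = 12*x - 20*y^2 - 15*y
∂ψ/∂y = -40*x*y - 15*x - 4
∇ψ = (12*x - 20*y^2 - 15*y, -40*x*y - 15*x - 4)
At (2, 3): (-201, -274).

(-201, -274)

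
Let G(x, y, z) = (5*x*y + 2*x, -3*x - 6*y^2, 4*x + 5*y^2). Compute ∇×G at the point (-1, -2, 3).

(-20, -4, 2)

(∇×G)₁ = ∂G₃/∂y − ∂G₂/∂z = 10*y
(∇×G)₂ = ∂G₁/∂z − ∂G₃/∂x = -4
(∇×G)₃ = ∂G₂/∂x − ∂G₁/∂y = -5*x - 3
∇×G = (10*y, -4, -5*x - 3)
At (-1, -2, 3): (-20, -4, 2).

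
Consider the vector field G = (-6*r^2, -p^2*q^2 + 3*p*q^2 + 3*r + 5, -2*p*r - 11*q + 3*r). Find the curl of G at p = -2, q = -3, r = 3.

(-14, -30, 63)

(∇×G)₁ = ∂G₃/∂q − ∂G₂/∂r = -14
(∇×G)₂ = ∂G₁/∂r − ∂G₃/∂p = -10*r
(∇×G)₃ = ∂G₂/∂p − ∂G₁/∂q = -2*p*q^2 + 3*q^2
∇×G = (-14, -10*r, -2*p*q^2 + 3*q^2)
At (-2, -3, 3): (-14, -30, 63).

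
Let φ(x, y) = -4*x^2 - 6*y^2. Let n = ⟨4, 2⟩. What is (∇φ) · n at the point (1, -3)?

∂φ/∂x = -8*x
∂φ/∂y = -12*y
∇φ at (1, -3) = (-8, 36)
∇φ · n = (-8)(4) + (36)(2) = 40

40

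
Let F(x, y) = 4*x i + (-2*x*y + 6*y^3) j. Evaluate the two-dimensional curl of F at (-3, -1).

2

∂F₂/∂x = -2*y
∂F₁/∂y = 0
Scalar curl = -2*y
At (-3, -1): 2.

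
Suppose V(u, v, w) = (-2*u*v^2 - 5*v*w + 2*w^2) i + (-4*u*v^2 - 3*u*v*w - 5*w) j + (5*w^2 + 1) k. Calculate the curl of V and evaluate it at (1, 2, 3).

(11, 2, -11)

(∇×V)₁ = ∂V₃/∂v − ∂V₂/∂w = 3*u*v + 5
(∇×V)₂ = ∂V₁/∂w − ∂V₃/∂u = -5*v + 4*w
(∇×V)₃ = ∂V₂/∂u − ∂V₁/∂v = 4*u*v - 4*v^2 - 3*v*w + 5*w
∇×V = (3*u*v + 5, -5*v + 4*w, 4*u*v - 4*v^2 - 3*v*w + 5*w)
At (1, 2, 3): (11, 2, -11).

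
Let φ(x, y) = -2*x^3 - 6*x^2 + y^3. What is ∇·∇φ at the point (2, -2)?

-48

∂²φ/∂x² = -12*(x + 1)
∂²φ/∂y² = 6*y
∇²φ = -12*x + 6*y - 12
At (2, -2): -48.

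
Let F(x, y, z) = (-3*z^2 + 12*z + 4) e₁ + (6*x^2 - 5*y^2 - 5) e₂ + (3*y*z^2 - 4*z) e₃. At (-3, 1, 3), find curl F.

(27, -6, -36)

(∇×F)₁ = ∂F₃/∂y − ∂F₂/∂z = 3*z^2
(∇×F)₂ = ∂F₁/∂z − ∂F₃/∂x = -6*z + 12
(∇×F)₃ = ∂F₂/∂x − ∂F₁/∂y = 12*x
∇×F = (3*z^2, -6*z + 12, 12*x)
At (-3, 1, 3): (27, -6, -36).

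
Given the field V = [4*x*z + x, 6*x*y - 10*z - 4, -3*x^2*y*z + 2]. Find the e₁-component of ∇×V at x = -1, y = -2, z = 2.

4

(∇×V)_1 = ∂V₃/∂y − ∂V₂/∂z
= -3*x^2*z − (-10)
= -3*x^2*z + 10
At (-1, -2, 2): 4.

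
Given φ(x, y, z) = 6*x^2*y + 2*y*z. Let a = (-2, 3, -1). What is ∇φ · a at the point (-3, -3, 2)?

∂φ/∂x = 12*x*y
∂φ/∂y = 6*x^2 + 2*z
∂φ/∂z = 2*y
∇φ at (-3, -3, 2) = (108, 58, -6)
∇φ · a = (108)(-2) + (58)(3) + (-6)(-1) = -36

-36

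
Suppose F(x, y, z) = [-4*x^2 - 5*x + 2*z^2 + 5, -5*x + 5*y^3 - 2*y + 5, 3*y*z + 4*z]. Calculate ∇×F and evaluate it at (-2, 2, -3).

(-9, -12, -5)

(∇×F)₁ = ∂F₃/∂y − ∂F₂/∂z = 3*z
(∇×F)₂ = ∂F₁/∂z − ∂F₃/∂x = 4*z
(∇×F)₃ = ∂F₂/∂x − ∂F₁/∂y = -5
∇×F = (3*z, 4*z, -5)
At (-2, 2, -3): (-9, -12, -5).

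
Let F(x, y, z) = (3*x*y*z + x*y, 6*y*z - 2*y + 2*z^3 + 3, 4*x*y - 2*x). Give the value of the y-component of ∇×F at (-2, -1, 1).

12

(∇×F)_2 = ∂F₁/∂z − ∂F₃/∂x
= 3*x*y − (4*y - 2)
= 3*x*y - 4*y + 2
At (-2, -1, 1): 12.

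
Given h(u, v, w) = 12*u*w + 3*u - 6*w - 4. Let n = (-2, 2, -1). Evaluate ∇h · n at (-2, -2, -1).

∂h/∂u = 12*w + 3
∂h/∂v = 0
∂h/∂w = 12*u - 6
∇h at (-2, -2, -1) = (-9, 0, -30)
∇h · n = (-9)(-2) + (0)(2) + (-30)(-1) = 48

48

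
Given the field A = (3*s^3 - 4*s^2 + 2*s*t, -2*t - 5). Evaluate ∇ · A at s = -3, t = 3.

∂A₁/∂s = 9*s^2 - 8*s + 2*t
∂A₂/∂t = -2
∇·A = 9*s^2 - 8*s + 2*t - 2
At (-3, 3): 109.

109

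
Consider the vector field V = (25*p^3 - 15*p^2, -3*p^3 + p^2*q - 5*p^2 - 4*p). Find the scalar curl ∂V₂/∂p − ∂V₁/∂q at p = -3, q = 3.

∂V₂/∂p = -9*p^2 + 2*p*q - 10*p - 4
∂V₁/∂q = 0
Scalar curl = -9*p^2 + 2*p*q - 10*p - 4
At (-3, 3): -73.

-73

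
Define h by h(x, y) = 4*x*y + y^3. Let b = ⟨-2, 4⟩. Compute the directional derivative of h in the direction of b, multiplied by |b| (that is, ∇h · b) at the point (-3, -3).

∂h/∂x = 4*y
∂h/∂y = 4*x + 3*y^2
∇h at (-3, -3) = (-12, 15)
∇h · b = (-12)(-2) + (15)(4) = 84

84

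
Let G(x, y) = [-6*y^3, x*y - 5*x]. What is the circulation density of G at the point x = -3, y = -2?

65

∂G₂/∂x = y - 5
∂G₁/∂y = -18*y^2
Scalar curl = 18*y^2 + y - 5
At (-3, -2): 65.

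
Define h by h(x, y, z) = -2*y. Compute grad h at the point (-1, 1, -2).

(0, -2, 0)

∂h/∂x = 0
∂h/∂y = -2
∂h/∂z = 0
∇h = (0, -2, 0)
At (-1, 1, -2): (0, -2, 0).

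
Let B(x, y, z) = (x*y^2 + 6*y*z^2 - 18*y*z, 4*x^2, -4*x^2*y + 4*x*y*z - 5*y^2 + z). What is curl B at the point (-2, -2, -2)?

(∇×B)₁ = ∂B₃/∂y − ∂B₂/∂z = -4*x^2 + 4*x*z - 10*y
(∇×B)₂ = ∂B₁/∂z − ∂B₃/∂x = 8*x*y + 8*y*z - 18*y
(∇×B)₃ = ∂B₂/∂x − ∂B₁/∂y = -2*x*y + 8*x - 6*z^2 + 18*z
∇×B = (-4*x^2 + 4*x*z - 10*y, 8*x*y + 8*y*z - 18*y, -2*x*y + 8*x - 6*z^2 + 18*z)
At (-2, -2, -2): (20, 100, -84).

(20, 100, -84)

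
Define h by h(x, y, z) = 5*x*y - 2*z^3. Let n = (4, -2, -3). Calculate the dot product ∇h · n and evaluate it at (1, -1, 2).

∂h/∂x = 5*y
∂h/∂y = 5*x
∂h/∂z = -6*z^2
∇h at (1, -1, 2) = (-5, 5, -24)
∇h · n = (-5)(4) + (5)(-2) + (-24)(-3) = 42

42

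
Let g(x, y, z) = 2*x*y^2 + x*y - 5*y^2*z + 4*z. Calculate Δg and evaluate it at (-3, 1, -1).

∂²g/∂x² = 0
∂²g/∂y² = 2*(2*x - 5*z)
∂²g/∂z² = 0
∇²g = 4*x - 10*z
At (-3, 1, -1): -2.

-2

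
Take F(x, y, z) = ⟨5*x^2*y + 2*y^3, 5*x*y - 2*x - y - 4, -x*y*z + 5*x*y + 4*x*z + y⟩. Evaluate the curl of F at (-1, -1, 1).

(-3, 0, -18)

(∇×F)₁ = ∂F₃/∂y − ∂F₂/∂z = -x*z + 5*x + 1
(∇×F)₂ = ∂F₁/∂z − ∂F₃/∂x = y*z - 5*y - 4*z
(∇×F)₃ = ∂F₂/∂x − ∂F₁/∂y = -5*x^2 - 6*y^2 + 5*y - 2
∇×F = (-x*z + 5*x + 1, y*z - 5*y - 4*z, -5*x^2 - 6*y^2 + 5*y - 2)
At (-1, -1, 1): (-3, 0, -18).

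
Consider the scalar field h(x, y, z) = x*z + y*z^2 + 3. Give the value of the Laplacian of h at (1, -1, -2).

∂²h/∂x² = 0
∂²h/∂y² = 0
∂²h/∂z² = 2*y
∇²h = 2*y
At (1, -1, -2): -2.

-2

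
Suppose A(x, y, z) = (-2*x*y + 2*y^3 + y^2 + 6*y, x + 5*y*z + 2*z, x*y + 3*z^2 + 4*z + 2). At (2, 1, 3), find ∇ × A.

(∇×A)₁ = ∂A₃/∂y − ∂A₂/∂z = x - 5*y - 2
(∇×A)₂ = ∂A₁/∂z − ∂A₃/∂x = -y
(∇×A)₃ = ∂A₂/∂x − ∂A₁/∂y = 2*x - 6*y^2 - 2*y - 5
∇×A = (x - 5*y - 2, -y, 2*x - 6*y^2 - 2*y - 5)
At (2, 1, 3): (-5, -1, -9).

(-5, -1, -9)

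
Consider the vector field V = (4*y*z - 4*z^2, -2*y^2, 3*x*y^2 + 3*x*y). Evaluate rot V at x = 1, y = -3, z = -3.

(∇×V)₁ = ∂V₃/∂y − ∂V₂/∂z = 6*x*y + 3*x
(∇×V)₂ = ∂V₁/∂z − ∂V₃/∂x = -3*y^2 + y - 8*z
(∇×V)₃ = ∂V₂/∂x − ∂V₁/∂y = -4*z
∇×V = (6*x*y + 3*x, -3*y^2 + y - 8*z, -4*z)
At (1, -3, -3): (-15, -6, 12).

(-15, -6, 12)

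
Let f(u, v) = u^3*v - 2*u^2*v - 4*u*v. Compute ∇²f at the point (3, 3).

42

∂²f/∂u² = 2*v*(3*u - 2)
∂²f/∂v² = 0
∇²f = 6*u*v - 4*v
At (3, 3): 42.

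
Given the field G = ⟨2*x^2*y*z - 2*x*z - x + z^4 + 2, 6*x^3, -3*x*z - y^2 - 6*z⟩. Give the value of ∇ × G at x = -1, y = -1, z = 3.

(∇×G)₁ = ∂G₃/∂y − ∂G₂/∂z = -2*y
(∇×G)₂ = ∂G₁/∂z − ∂G₃/∂x = 2*x^2*y - 2*x + 4*z^3 + 3*z
(∇×G)₃ = ∂G₂/∂x − ∂G₁/∂y = -2*x^2*z + 18*x^2
∇×G = (-2*y, 2*x^2*y - 2*x + 4*z^3 + 3*z, -2*x^2*z + 18*x^2)
At (-1, -1, 3): (2, 117, 12).

(2, 117, 12)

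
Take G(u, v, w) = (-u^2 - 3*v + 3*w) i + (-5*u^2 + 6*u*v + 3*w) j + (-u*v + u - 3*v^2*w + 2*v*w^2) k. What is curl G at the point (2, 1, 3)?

(∇×G)₁ = ∂G₃/∂v − ∂G₂/∂w = -u - 6*v*w + 2*w^2 - 3
(∇×G)₂ = ∂G₁/∂w − ∂G₃/∂u = v + 2
(∇×G)₃ = ∂G₂/∂u − ∂G₁/∂v = -10*u + 6*v + 3
∇×G = (-u - 6*v*w + 2*w^2 - 3, v + 2, -10*u + 6*v + 3)
At (2, 1, 3): (-5, 3, -11).

(-5, 3, -11)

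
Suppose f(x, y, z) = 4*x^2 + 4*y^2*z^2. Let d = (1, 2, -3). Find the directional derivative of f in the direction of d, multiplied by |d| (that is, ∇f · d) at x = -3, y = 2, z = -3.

552

∂f/∂x = 8*x
∂f/∂y = 8*y*z^2
∂f/∂z = 8*y^2*z
∇f at (-3, 2, -3) = (-24, 144, -96)
∇f · d = (-24)(1) + (144)(2) + (-96)(-3) = 552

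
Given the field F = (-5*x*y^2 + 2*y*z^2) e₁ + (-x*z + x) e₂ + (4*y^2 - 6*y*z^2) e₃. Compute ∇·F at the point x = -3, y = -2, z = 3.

52

∂F₁/∂x = -5*y^2
∂F₂/∂y = 0
∂F₃/∂z = -12*y*z
∇·F = -5*y^2 - 12*y*z
At (-3, -2, 3): 52.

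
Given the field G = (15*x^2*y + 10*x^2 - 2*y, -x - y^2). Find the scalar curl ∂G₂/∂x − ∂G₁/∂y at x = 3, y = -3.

-134

∂G₂/∂x = -1
∂G₁/∂y = 15*x^2 - 2
Scalar curl = -15*x^2 + 1
At (3, -3): -134.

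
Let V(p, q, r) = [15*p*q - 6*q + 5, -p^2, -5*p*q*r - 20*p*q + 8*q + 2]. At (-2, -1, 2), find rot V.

(∇×V)₁ = ∂V₃/∂q − ∂V₂/∂r = -5*p*r - 20*p + 8
(∇×V)₂ = ∂V₁/∂r − ∂V₃/∂p = 5*q*r + 20*q
(∇×V)₃ = ∂V₂/∂p − ∂V₁/∂q = -17*p + 6
∇×V = (-5*p*r - 20*p + 8, 5*q*r + 20*q, -17*p + 6)
At (-2, -1, 2): (68, -30, 40).

(68, -30, 40)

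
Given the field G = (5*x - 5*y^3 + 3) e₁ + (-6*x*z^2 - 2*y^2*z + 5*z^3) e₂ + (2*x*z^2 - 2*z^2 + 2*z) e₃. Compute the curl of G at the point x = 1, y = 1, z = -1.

(∇×G)₁ = ∂G₃/∂y − ∂G₂/∂z = 12*x*z + 2*y^2 - 15*z^2
(∇×G)₂ = ∂G₁/∂z − ∂G₃/∂x = -2*z^2
(∇×G)₃ = ∂G₂/∂x − ∂G₁/∂y = 15*y^2 - 6*z^2
∇×G = (12*x*z + 2*y^2 - 15*z^2, -2*z^2, 15*y^2 - 6*z^2)
At (1, 1, -1): (-25, -2, 9).

(-25, -2, 9)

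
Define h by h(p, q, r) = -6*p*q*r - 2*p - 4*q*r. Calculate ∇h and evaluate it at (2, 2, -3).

(34, 48, -32)

∂h/∂p = -6*q*r - 2
∂h/∂q = -6*p*r - 4*r
∂h/∂r = -6*p*q - 4*q
∇h = (-6*q*r - 2, -6*p*r - 4*r, -6*p*q - 4*q)
At (2, 2, -3): (34, 48, -32).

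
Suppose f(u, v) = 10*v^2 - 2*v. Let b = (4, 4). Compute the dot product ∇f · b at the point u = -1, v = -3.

-248

∂f/∂u = 0
∂f/∂v = 20*v - 2
∇f at (-1, -3) = (0, -62)
∇f · b = (0)(4) + (-62)(4) = -248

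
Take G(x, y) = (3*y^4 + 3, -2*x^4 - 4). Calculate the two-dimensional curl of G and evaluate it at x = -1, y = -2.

104

∂G₂/∂x = -8*x^3
∂G₁/∂y = 12*y^3
Scalar curl = -8*x^3 - 12*y^3
At (-1, -2): 104.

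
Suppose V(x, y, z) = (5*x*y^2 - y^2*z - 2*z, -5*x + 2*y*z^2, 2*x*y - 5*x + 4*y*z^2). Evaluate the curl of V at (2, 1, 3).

(28, 0, -19)

(∇×V)₁ = ∂V₃/∂y − ∂V₂/∂z = 2*x - 4*y*z + 4*z^2
(∇×V)₂ = ∂V₁/∂z − ∂V₃/∂x = -y^2 - 2*y + 3
(∇×V)₃ = ∂V₂/∂x − ∂V₁/∂y = -10*x*y + 2*y*z - 5
∇×V = (2*x - 4*y*z + 4*z^2, -y^2 - 2*y + 3, -10*x*y + 2*y*z - 5)
At (2, 1, 3): (28, 0, -19).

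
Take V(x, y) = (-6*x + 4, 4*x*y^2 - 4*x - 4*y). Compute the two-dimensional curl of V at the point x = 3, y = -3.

32

∂V₂/∂x = 4*y^2 - 4
∂V₁/∂y = 0
Scalar curl = 4*y^2 - 4
At (3, -3): 32.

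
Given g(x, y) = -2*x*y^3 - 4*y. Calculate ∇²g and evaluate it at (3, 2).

-72

∂²g/∂x² = 0
∂²g/∂y² = -12*x*y
∇²g = -12*x*y
At (3, 2): -72.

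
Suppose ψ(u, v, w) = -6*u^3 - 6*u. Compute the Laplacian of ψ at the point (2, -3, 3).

-72

∂²ψ/∂u² = -36*u
∂²ψ/∂v² = 0
∂²ψ/∂w² = 0
∇²ψ = -36*u
At (2, -3, 3): -72.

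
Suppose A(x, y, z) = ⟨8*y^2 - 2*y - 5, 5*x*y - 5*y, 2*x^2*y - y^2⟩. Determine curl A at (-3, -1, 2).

(∇×A)₁ = ∂A₃/∂y − ∂A₂/∂z = 2*x^2 - 2*y
(∇×A)₂ = ∂A₁/∂z − ∂A₃/∂x = -4*x*y
(∇×A)₃ = ∂A₂/∂x − ∂A₁/∂y = -11*y + 2
∇×A = (2*x^2 - 2*y, -4*x*y, -11*y + 2)
At (-3, -1, 2): (20, -12, 13).

(20, -12, 13)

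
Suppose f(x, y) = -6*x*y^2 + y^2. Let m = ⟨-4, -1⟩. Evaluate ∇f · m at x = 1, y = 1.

∂f/∂x = -6*y^2
∂f/∂y = -12*x*y + 2*y
∇f at (1, 1) = (-6, -10)
∇f · m = (-6)(-4) + (-10)(-1) = 34

34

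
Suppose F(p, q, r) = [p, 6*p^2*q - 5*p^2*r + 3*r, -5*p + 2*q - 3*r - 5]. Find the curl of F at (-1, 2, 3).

(4, 5, 6)

(∇×F)₁ = ∂F₃/∂q − ∂F₂/∂r = 5*p^2 - 1
(∇×F)₂ = ∂F₁/∂r − ∂F₃/∂p = 5
(∇×F)₃ = ∂F₂/∂p − ∂F₁/∂q = 12*p*q - 10*p*r
∇×F = (5*p^2 - 1, 5, 12*p*q - 10*p*r)
At (-1, 2, 3): (4, 5, 6).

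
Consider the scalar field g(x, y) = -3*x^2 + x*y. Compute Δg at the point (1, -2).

∂²g/∂x² = -6
∂²g/∂y² = 0
∇²g = -6
At (1, -2): -6.

-6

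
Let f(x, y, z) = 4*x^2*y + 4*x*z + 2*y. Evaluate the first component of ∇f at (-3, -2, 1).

(∇f)_1 = ∂f/∂x = 8*x*y + 4*z
At (-3, -2, 1): 52.

52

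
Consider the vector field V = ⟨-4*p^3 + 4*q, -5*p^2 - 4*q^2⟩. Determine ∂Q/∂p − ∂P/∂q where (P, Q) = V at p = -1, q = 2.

6

∂V₂/∂p = -10*p
∂V₁/∂q = 4
Scalar curl = -10*p - 4
At (-1, 2): 6.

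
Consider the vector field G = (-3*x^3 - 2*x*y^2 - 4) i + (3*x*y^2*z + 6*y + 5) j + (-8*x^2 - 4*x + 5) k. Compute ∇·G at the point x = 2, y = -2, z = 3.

∂G₁/∂x = -9*x^2 - 2*y^2
∂G₂/∂y = 6*x*y*z + 6
∂G₃/∂z = 0
∇·G = -9*x^2 + 6*x*y*z - 2*y^2 + 6
At (2, -2, 3): -110.

-110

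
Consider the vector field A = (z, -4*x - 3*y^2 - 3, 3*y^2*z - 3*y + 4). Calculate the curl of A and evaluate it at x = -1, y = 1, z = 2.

(∇×A)₁ = ∂A₃/∂y − ∂A₂/∂z = 6*y*z - 3
(∇×A)₂ = ∂A₁/∂z − ∂A₃/∂x = 1
(∇×A)₃ = ∂A₂/∂x − ∂A₁/∂y = -4
∇×A = (6*y*z - 3, 1, -4)
At (-1, 1, 2): (9, 1, -4).

(9, 1, -4)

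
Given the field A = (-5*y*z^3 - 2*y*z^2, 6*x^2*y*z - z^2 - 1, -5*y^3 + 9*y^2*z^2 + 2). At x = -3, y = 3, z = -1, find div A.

-216

∂A₁/∂x = 0
∂A₂/∂y = 6*x^2*z
∂A₃/∂z = 18*y^2*z
∇·A = 6*x^2*z + 18*y^2*z
At (-3, 3, -1): -216.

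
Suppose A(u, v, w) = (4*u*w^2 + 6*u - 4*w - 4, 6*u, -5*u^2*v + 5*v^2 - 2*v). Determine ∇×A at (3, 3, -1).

(∇×A)₁ = ∂A₃/∂v − ∂A₂/∂w = -5*u^2 + 10*v - 2
(∇×A)₂ = ∂A₁/∂w − ∂A₃/∂u = 10*u*v + 8*u*w - 4
(∇×A)₃ = ∂A₂/∂u − ∂A₁/∂v = 6
∇×A = (-5*u^2 + 10*v - 2, 10*u*v + 8*u*w - 4, 6)
At (3, 3, -1): (-17, 62, 6).

(-17, 62, 6)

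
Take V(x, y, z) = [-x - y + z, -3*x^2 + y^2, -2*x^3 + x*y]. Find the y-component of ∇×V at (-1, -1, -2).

8

(∇×V)_2 = ∂V₁/∂z − ∂V₃/∂x
= 1 − (-6*x^2 + y)
= 6*x^2 - y + 1
At (-1, -1, -2): 8.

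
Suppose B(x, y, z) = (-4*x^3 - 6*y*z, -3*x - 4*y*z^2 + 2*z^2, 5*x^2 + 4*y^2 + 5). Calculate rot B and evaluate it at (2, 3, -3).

(-36, -38, -21)

(∇×B)₁ = ∂B₃/∂y − ∂B₂/∂z = 8*y*z + 8*y - 4*z
(∇×B)₂ = ∂B₁/∂z − ∂B₃/∂x = -10*x - 6*y
(∇×B)₃ = ∂B₂/∂x − ∂B₁/∂y = 6*z - 3
∇×B = (8*y*z + 8*y - 4*z, -10*x - 6*y, 6*z - 3)
At (2, 3, -3): (-36, -38, -21).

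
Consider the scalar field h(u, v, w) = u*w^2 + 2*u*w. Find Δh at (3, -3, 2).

∂²h/∂u² = 0
∂²h/∂v² = 0
∂²h/∂w² = 2*u
∇²h = 2*u
At (3, -3, 2): 6.

6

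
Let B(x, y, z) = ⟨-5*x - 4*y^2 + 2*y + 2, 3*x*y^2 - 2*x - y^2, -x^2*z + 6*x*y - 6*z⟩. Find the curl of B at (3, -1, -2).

(18, -6, -9)

(∇×B)₁ = ∂B₃/∂y − ∂B₂/∂z = 6*x
(∇×B)₂ = ∂B₁/∂z − ∂B₃/∂x = 2*x*z - 6*y
(∇×B)₃ = ∂B₂/∂x − ∂B₁/∂y = 3*y^2 + 8*y - 4
∇×B = (6*x, 2*x*z - 6*y, 3*y^2 + 8*y - 4)
At (3, -1, -2): (18, -6, -9).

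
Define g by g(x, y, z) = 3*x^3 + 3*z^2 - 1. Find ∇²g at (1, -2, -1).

24

∂²g/∂x² = 18*x
∂²g/∂y² = 0
∂²g/∂z² = 6
∇²g = 18*x + 6
At (1, -2, -1): 24.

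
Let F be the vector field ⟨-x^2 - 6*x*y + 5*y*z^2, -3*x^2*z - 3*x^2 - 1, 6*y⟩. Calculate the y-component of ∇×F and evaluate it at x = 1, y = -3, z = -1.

30

(∇×F)_2 = ∂F₁/∂z − ∂F₃/∂x
= 10*y*z − (0)
= 10*y*z
At (1, -3, -1): 30.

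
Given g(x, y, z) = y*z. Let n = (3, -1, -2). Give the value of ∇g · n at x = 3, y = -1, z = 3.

∂g/∂x = 0
∂g/∂y = z
∂g/∂z = y
∇g at (3, -1, 3) = (0, 3, -1)
∇g · n = (0)(3) + (3)(-1) + (-1)(-2) = -1

-1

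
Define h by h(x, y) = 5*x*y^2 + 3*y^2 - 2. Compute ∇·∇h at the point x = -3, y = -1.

∂²h/∂x² = 0
∂²h/∂y² = 2*(5*x + 3)
∇²h = 10*x + 6
At (-3, -1): -24.

-24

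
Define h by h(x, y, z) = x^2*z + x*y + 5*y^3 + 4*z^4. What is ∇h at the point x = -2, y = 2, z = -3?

∂h/∂x = 2*x*z + y
∂h/∂y = x + 15*y^2
∂h/∂z = x^2 + 16*z^3
∇h = (2*x*z + y, x + 15*y^2, x^2 + 16*z^3)
At (-2, 2, -3): (14, 58, -428).

(14, 58, -428)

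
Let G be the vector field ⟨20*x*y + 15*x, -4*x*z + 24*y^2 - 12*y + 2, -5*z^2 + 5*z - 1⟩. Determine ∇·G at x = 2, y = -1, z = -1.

∂G₁/∂x = 20*y + 15
∂G₂/∂y = 48*y - 12
∂G₃/∂z = -10*z + 5
∇·G = 68*y - 10*z + 8
At (2, -1, -1): -50.

-50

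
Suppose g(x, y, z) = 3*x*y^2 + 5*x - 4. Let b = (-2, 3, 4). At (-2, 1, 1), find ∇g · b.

-52

∂g/∂x = 3*y^2 + 5
∂g/∂y = 6*x*y
∂g/∂z = 0
∇g at (-2, 1, 1) = (8, -12, 0)
∇g · b = (8)(-2) + (-12)(3) + (0)(4) = -52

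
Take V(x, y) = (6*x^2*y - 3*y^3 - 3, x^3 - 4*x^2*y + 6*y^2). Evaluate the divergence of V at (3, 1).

∂V₁/∂x = 12*x*y
∂V₂/∂y = -4*x^2 + 12*y
∇·V = -4*x^2 + 12*x*y + 12*y
At (3, 1): 12.

12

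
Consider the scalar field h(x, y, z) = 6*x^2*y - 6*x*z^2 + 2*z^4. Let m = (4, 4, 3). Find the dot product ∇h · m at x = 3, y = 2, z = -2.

∂h/∂x = 12*x*y - 6*z^2
∂h/∂y = 6*x^2
∂h/∂z = -12*x*z + 8*z^3
∇h at (3, 2, -2) = (48, 54, 8)
∇h · m = (48)(4) + (54)(4) + (8)(3) = 432

432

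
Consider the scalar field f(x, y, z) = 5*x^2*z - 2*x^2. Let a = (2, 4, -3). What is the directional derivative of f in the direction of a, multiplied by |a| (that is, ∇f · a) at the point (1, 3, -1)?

-43

∂f/∂x = 10*x*z - 4*x
∂f/∂y = 0
∂f/∂z = 5*x^2
∇f at (1, 3, -1) = (-14, 0, 5)
∇f · a = (-14)(2) + (0)(4) + (5)(-3) = -43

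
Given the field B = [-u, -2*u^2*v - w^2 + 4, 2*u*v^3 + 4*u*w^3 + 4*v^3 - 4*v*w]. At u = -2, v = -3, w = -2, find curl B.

(4, 86, -24)

(∇×B)₁ = ∂B₃/∂v − ∂B₂/∂w = 6*u*v^2 + 12*v^2 - 2*w
(∇×B)₂ = ∂B₁/∂w − ∂B₃/∂u = -2*v^3 - 4*w^3
(∇×B)₃ = ∂B₂/∂u − ∂B₁/∂v = -4*u*v
∇×B = (6*u*v^2 + 12*v^2 - 2*w, -2*v^3 - 4*w^3, -4*u*v)
At (-2, -3, -2): (4, 86, -24).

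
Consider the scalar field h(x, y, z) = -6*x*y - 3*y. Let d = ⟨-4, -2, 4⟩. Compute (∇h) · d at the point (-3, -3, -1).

-102

∂h/∂x = -6*y
∂h/∂y = -6*x - 3
∂h/∂z = 0
∇h at (-3, -3, -1) = (18, 15, 0)
∇h · d = (18)(-4) + (15)(-2) + (0)(4) = -102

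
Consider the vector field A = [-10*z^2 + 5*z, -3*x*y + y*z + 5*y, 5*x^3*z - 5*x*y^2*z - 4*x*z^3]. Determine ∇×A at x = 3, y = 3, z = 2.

(∇×A)₁ = ∂A₃/∂y − ∂A₂/∂z = -10*x*y*z - y
(∇×A)₂ = ∂A₁/∂z − ∂A₃/∂x = -15*x^2*z + 5*y^2*z + 4*z^3 - 20*z + 5
(∇×A)₃ = ∂A₂/∂x − ∂A₁/∂y = -3*y
∇×A = (-10*x*y*z - y, -15*x^2*z + 5*y^2*z + 4*z^3 - 20*z + 5, -3*y)
At (3, 3, 2): (-183, -183, -9).

(-183, -183, -9)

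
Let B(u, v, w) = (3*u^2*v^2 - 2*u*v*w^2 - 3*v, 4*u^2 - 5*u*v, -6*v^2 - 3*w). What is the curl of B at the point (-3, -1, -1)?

(12, 12, 32)

(∇×B)₁ = ∂B₃/∂v − ∂B₂/∂w = -12*v
(∇×B)₂ = ∂B₁/∂w − ∂B₃/∂u = -4*u*v*w
(∇×B)₃ = ∂B₂/∂u − ∂B₁/∂v = -6*u^2*v + 2*u*w^2 + 8*u - 5*v + 3
∇×B = (-12*v, -4*u*v*w, -6*u^2*v + 2*u*w^2 + 8*u - 5*v + 3)
At (-3, -1, -1): (12, 12, 32).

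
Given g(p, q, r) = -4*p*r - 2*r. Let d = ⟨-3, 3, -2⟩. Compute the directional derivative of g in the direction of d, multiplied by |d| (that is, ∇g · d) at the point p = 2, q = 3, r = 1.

∂g/∂p = -4*r
∂g/∂q = 0
∂g/∂r = -4*p - 2
∇g at (2, 3, 1) = (-4, 0, -10)
∇g · d = (-4)(-3) + (0)(3) + (-10)(-2) = 32

32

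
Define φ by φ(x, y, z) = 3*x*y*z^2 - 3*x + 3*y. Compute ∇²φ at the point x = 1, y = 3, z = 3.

18

∂²φ/∂x² = 0
∂²φ/∂y² = 0
∂²φ/∂z² = 6*x*y
∇²φ = 6*x*y
At (1, 3, 3): 18.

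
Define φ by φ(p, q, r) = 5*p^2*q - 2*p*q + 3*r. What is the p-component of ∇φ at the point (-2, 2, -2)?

-44

(∇φ)_1 = ∂φ/∂p = 10*p*q - 2*q
At (-2, 2, -2): -44.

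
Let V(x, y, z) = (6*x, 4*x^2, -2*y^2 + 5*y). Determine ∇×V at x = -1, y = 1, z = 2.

(∇×V)₁ = ∂V₃/∂y − ∂V₂/∂z = -4*y + 5
(∇×V)₂ = ∂V₁/∂z − ∂V₃/∂x = 0
(∇×V)₃ = ∂V₂/∂x − ∂V₁/∂y = 8*x
∇×V = (-4*y + 5, 0, 8*x)
At (-1, 1, 2): (1, 0, -8).

(1, 0, -8)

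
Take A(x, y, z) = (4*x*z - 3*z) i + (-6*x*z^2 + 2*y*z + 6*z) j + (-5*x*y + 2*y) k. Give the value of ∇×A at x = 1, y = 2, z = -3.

(-49, 11, -54)

(∇×A)₁ = ∂A₃/∂y − ∂A₂/∂z = 12*x*z - 5*x - 2*y - 4
(∇×A)₂ = ∂A₁/∂z − ∂A₃/∂x = 4*x + 5*y - 3
(∇×A)₃ = ∂A₂/∂x − ∂A₁/∂y = -6*z^2
∇×A = (12*x*z - 5*x - 2*y - 4, 4*x + 5*y - 3, -6*z^2)
At (1, 2, -3): (-49, 11, -54).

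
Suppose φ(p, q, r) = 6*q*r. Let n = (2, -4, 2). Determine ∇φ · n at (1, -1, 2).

-60

∂φ/∂p = 0
∂φ/∂q = 6*r
∂φ/∂r = 6*q
∇φ at (1, -1, 2) = (0, 12, -6)
∇φ · n = (0)(2) + (12)(-4) + (-6)(2) = -60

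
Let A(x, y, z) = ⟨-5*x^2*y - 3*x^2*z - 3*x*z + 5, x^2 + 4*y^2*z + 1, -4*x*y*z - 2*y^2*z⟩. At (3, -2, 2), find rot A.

(-24, -52, 51)

(∇×A)₁ = ∂A₃/∂y − ∂A₂/∂z = -4*x*z - 4*y^2 - 4*y*z
(∇×A)₂ = ∂A₁/∂z − ∂A₃/∂x = -3*x^2 - 3*x + 4*y*z
(∇×A)₃ = ∂A₂/∂x − ∂A₁/∂y = 5*x^2 + 2*x
∇×A = (-4*x*z - 4*y^2 - 4*y*z, -3*x^2 - 3*x + 4*y*z, 5*x^2 + 2*x)
At (3, -2, 2): (-24, -52, 51).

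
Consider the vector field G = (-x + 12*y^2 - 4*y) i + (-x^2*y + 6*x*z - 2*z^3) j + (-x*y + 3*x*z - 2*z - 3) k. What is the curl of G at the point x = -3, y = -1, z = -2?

(∇×G)₁ = ∂G₃/∂y − ∂G₂/∂z = -7*x + 6*z^2
(∇×G)₂ = ∂G₁/∂z − ∂G₃/∂x = y - 3*z
(∇×G)₃ = ∂G₂/∂x − ∂G₁/∂y = -2*x*y - 24*y + 6*z + 4
∇×G = (-7*x + 6*z^2, y - 3*z, -2*x*y - 24*y + 6*z + 4)
At (-3, -1, -2): (45, 5, 10).

(45, 5, 10)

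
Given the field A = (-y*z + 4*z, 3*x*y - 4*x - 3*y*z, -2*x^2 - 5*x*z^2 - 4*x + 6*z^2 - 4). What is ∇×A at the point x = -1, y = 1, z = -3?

(3, 48, -4)

(∇×A)₁ = ∂A₃/∂y − ∂A₂/∂z = 3*y
(∇×A)₂ = ∂A₁/∂z − ∂A₃/∂x = 4*x - y + 5*z^2 + 8
(∇×A)₃ = ∂A₂/∂x − ∂A₁/∂y = 3*y + z - 4
∇×A = (3*y, 4*x - y + 5*z^2 + 8, 3*y + z - 4)
At (-1, 1, -3): (3, 48, -4).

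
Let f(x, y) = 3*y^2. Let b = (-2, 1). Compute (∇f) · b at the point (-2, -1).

-6

∂f/∂x = 0
∂f/∂y = 6*y
∇f at (-2, -1) = (0, -6)
∇f · b = (0)(-2) + (-6)(1) = -6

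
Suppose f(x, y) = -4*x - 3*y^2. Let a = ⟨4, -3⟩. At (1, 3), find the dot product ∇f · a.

38

∂f/∂x = -4
∂f/∂y = -6*y
∇f at (1, 3) = (-4, -18)
∇f · a = (-4)(4) + (-18)(-3) = 38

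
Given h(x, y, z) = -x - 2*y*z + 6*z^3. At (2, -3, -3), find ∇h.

∂h/∂x = -1
∂h/∂y = -2*z
∂h/∂z = -2*y + 18*z^2
∇h = (-1, -2*z, -2*y + 18*z^2)
At (2, -3, -3): (-1, 6, 168).

(-1, 6, 168)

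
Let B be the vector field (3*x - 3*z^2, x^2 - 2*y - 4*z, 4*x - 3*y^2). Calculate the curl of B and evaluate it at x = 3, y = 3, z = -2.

(∇×B)₁ = ∂B₃/∂y − ∂B₂/∂z = -6*y + 4
(∇×B)₂ = ∂B₁/∂z − ∂B₃/∂x = -6*z - 4
(∇×B)₃ = ∂B₂/∂x − ∂B₁/∂y = 2*x
∇×B = (-6*y + 4, -6*z - 4, 2*x)
At (3, 3, -2): (-14, 8, 6).

(-14, 8, 6)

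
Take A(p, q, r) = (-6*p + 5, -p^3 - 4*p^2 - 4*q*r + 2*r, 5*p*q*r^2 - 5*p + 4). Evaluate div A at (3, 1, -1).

-32

∂A₁/∂p = -6
∂A₂/∂q = -4*r
∂A₃/∂r = 10*p*q*r
∇·A = 10*p*q*r - 4*r - 6
At (3, 1, -1): -32.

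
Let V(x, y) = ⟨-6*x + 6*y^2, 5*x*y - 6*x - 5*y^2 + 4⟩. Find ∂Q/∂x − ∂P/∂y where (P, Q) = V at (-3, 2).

-20

∂V₂/∂x = 5*y - 6
∂V₁/∂y = 12*y
Scalar curl = -7*y - 6
At (-3, 2): -20.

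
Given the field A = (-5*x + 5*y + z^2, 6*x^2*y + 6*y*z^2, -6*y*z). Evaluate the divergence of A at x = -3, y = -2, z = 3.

∂A₁/∂x = -5
∂A₂/∂y = 6*x^2 + 6*z^2
∂A₃/∂z = -6*y
∇·A = 6*x^2 - 6*y + 6*z^2 - 5
At (-3, -2, 3): 115.

115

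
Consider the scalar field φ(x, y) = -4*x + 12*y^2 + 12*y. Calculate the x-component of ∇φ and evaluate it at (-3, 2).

(∇φ)_1 = ∂φ/∂x = -4
At (-3, 2): -4.

-4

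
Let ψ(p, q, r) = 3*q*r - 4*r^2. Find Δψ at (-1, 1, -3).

-8

∂²ψ/∂p² = 0
∂²ψ/∂q² = 0
∂²ψ/∂r² = -8
∇²ψ = -8
At (-1, 1, -3): -8.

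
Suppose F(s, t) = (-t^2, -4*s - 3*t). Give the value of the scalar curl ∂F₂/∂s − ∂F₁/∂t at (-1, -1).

-6

∂F₂/∂s = -4
∂F₁/∂t = -2*t
Scalar curl = 2*t - 4
At (-1, -1): -6.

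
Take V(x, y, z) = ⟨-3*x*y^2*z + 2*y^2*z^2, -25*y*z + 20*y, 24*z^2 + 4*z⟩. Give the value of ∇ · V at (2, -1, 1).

∂V₁/∂x = -3*y^2*z
∂V₂/∂y = -25*z + 20
∂V₃/∂z = 48*z + 4
∇·V = -3*y^2*z + 23*z + 24
At (2, -1, 1): 44.

44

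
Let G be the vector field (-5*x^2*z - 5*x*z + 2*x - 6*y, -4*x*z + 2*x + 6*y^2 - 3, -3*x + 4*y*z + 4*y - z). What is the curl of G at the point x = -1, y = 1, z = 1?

(∇×G)₁ = ∂G₃/∂y − ∂G₂/∂z = 4*x + 4*z + 4
(∇×G)₂ = ∂G₁/∂z − ∂G₃/∂x = -5*x^2 - 5*x + 3
(∇×G)₃ = ∂G₂/∂x − ∂G₁/∂y = -4*z + 8
∇×G = (4*x + 4*z + 4, -5*x^2 - 5*x + 3, -4*z + 8)
At (-1, 1, 1): (4, 3, 4).

(4, 3, 4)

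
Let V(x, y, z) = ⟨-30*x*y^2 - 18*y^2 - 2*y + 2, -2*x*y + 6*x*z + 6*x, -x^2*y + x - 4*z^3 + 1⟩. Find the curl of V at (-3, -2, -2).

(∇×V)₁ = ∂V₃/∂y − ∂V₂/∂z = -x^2 - 6*x
(∇×V)₂ = ∂V₁/∂z − ∂V₃/∂x = 2*x*y - 1
(∇×V)₃ = ∂V₂/∂x − ∂V₁/∂y = 60*x*y + 34*y + 6*z + 8
∇×V = (-x^2 - 6*x, 2*x*y - 1, 60*x*y + 34*y + 6*z + 8)
At (-3, -2, -2): (9, 11, 288).

(9, 11, 288)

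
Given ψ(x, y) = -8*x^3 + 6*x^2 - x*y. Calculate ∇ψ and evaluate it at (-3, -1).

∂ψ/∂x = -24*x^2 + 12*x - y
∂ψ/∂y = -x
∇ψ = (-24*x^2 + 12*x - y, -x)
At (-3, -1): (-251, 3).

(-251, 3)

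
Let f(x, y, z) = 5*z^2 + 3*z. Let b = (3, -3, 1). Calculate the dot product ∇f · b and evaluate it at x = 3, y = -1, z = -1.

-7

∂f/∂x = 0
∂f/∂y = 0
∂f/∂z = 10*z + 3
∇f at (3, -1, -1) = (0, 0, -7)
∇f · b = (0)(3) + (0)(-3) + (-7)(1) = -7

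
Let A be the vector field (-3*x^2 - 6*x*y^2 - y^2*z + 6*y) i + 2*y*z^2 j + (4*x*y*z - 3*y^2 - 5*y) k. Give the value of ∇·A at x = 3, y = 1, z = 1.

∂A₁/∂x = -6*x - 6*y^2
∂A₂/∂y = 2*z^2
∂A₃/∂z = 4*x*y
∇·A = 4*x*y - 6*x - 6*y^2 + 2*z^2
At (3, 1, 1): -10.

-10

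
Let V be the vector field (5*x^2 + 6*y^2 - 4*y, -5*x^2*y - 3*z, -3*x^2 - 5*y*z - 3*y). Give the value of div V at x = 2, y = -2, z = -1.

10

∂V₁/∂x = 10*x
∂V₂/∂y = -5*x^2
∂V₃/∂z = -5*y
∇·V = -5*x^2 + 10*x - 5*y
At (2, -2, -1): 10.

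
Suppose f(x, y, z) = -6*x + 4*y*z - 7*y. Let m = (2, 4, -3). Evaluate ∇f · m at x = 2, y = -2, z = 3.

32

∂f/∂x = -6
∂f/∂y = 4*z - 7
∂f/∂z = 4*y
∇f at (2, -2, 3) = (-6, 5, -8)
∇f · m = (-6)(2) + (5)(4) + (-8)(-3) = 32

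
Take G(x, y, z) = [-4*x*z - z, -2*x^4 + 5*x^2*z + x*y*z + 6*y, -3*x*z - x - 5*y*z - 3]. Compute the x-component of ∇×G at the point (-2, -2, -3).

-9

(∇×G)_1 = ∂G₃/∂y − ∂G₂/∂z
= -5*z − (5*x^2 + x*y)
= -5*x^2 - x*y - 5*z
At (-2, -2, -3): -9.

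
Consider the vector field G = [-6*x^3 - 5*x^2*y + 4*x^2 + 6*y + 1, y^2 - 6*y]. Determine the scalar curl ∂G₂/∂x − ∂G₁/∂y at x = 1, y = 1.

-1

∂G₂/∂x = 0
∂G₁/∂y = -5*x^2 + 6
Scalar curl = 5*x^2 - 6
At (1, 1): -1.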